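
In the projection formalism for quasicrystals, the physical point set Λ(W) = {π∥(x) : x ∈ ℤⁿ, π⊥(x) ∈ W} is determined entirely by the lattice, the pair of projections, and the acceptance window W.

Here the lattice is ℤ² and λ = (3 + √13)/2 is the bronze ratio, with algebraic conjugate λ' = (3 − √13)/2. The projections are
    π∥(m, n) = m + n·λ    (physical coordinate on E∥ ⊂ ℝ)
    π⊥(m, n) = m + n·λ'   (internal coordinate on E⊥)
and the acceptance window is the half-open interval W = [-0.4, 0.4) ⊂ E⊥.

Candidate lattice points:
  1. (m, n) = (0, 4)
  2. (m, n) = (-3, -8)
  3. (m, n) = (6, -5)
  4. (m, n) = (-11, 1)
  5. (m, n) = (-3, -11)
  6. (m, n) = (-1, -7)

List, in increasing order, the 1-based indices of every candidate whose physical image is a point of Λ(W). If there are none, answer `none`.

λ' = (3−√13)/2 ≈ -0.302776.
[1] lift (0,4): star map gives -1.211103; window check -0.4 ≤ -1.211103 < 0.4 is false → out
[2] lift (-3,-8): star map gives -0.577795; window check -0.4 ≤ -0.577795 < 0.4 is false → out
[3] lift (6,-5): star map gives 7.513878; window check -0.4 ≤ 7.513878 < 0.4 is false → out
[4] lift (-11,1): star map gives -11.302776; window check -0.4 ≤ -11.302776 < 0.4 is false → out
[5] lift (-3,-11): star map gives 0.330532; window check -0.4 ≤ 0.330532 < 0.4 is true → IN Λ
[6] lift (-1,-7): star map gives 1.119429; window check -0.4 ≤ 1.119429 < 0.4 is false → out

5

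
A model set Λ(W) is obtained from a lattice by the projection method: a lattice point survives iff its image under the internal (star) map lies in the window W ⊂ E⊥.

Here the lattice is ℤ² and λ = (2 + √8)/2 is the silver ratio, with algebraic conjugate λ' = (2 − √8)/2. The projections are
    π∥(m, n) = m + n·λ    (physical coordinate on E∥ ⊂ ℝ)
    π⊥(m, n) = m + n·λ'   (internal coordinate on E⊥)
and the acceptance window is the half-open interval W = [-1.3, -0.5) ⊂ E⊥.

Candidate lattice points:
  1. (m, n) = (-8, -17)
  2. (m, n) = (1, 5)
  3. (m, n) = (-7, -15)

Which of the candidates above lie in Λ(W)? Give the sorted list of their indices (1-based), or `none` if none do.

1, 2, 3

λ' = (2−√8)/2 ≈ -0.4142.
candidate 1: (m,n)=(-8,-17) → π∥ = -8-17·λ ≈ -49.0416, π⊥ = -8-17·λ' ≈ -0.9584 ∈ [-1.3, -0.5) ⇒ IN Λ
candidate 2: (m,n)=(1,5) → π∥ = 1+5·λ ≈ 13.0711, π⊥ = 1+5·λ' ≈ -1.0711 ∈ [-1.3, -0.5) ⇒ IN Λ
candidate 3: (m,n)=(-7,-15) → π∥ = -7-15·λ ≈ -43.2132, π⊥ = -7-15·λ' ≈ -0.7868 ∈ [-1.3, -0.5) ⇒ IN Λ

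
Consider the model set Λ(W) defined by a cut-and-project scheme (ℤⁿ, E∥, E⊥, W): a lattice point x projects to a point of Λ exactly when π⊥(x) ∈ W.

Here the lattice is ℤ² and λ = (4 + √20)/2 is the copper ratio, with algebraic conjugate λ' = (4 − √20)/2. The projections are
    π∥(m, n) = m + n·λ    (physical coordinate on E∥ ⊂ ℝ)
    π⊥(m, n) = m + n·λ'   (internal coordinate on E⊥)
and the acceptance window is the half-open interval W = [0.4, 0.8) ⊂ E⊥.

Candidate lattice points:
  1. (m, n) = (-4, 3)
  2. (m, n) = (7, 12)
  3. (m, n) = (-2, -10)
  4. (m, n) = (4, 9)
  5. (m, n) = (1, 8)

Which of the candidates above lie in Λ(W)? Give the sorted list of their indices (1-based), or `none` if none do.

none

Numerically λ ≈ 4.236068 and λ' = −1/λ ≈ -0.236068.
[1] lift (-4,3): star map gives -4.708204; window check 0.4 ≤ -4.708204 < 0.8 is false → out
[2] lift (7,12): star map gives 4.167184; window check 0.4 ≤ 4.167184 < 0.8 is false → out
[3] lift (-2,-10): star map gives 0.360680; window check 0.4 ≤ 0.360680 < 0.8 is false → out
[4] lift (4,9): star map gives 1.875388; window check 0.4 ≤ 1.875388 < 0.8 is false → out
[5] lift (1,8): star map gives -0.888544; window check 0.4 ≤ -0.888544 < 0.8 is false → out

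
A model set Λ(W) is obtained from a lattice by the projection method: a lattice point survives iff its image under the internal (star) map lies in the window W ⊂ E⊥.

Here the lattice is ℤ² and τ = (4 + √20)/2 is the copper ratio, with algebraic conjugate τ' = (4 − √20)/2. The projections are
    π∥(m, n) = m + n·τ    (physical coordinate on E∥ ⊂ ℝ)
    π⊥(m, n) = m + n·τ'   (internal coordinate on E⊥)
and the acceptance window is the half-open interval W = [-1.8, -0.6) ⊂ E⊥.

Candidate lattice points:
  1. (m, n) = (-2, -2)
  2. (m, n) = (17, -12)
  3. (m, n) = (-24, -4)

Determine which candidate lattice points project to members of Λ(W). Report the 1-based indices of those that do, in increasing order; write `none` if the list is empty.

Numerically τ ≈ 4.236068 and τ' = −1/τ ≈ -0.236068.
#1 (-2,-2): internal coord -2 + (-2)·τ' = -1.527864; -1.527864 ∈ [-1.8, -0.6) → IN Λ
#2 (17,-12): internal coord 17 + (-12)·τ' = +19.832816; +19.832816 ∉ [-1.8, -0.6) → out
#3 (-24,-4): internal coord -24 + (-4)·τ' = -23.055728; -23.055728 ∉ [-1.8, -0.6) → out

1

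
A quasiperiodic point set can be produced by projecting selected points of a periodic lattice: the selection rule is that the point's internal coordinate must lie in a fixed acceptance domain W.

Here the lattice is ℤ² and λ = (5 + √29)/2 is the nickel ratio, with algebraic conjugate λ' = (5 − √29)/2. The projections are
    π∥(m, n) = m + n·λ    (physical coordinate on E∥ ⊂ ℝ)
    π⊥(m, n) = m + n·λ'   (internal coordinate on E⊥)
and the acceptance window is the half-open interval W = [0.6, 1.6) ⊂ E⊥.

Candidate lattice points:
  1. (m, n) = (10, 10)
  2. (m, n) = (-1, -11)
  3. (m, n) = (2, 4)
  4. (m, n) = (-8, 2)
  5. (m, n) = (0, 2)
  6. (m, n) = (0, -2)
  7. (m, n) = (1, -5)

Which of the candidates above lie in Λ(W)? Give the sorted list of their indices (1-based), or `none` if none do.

2, 3

Compute λ' = (5−√29)/2 = -0.1926, so π⊥(m,n) = m -0.1926·n.
[1] lift (10,10): star map gives 8.0742; window check 0.6 ≤ 8.0742 < 1.6 is false → out
[2] lift (-1,-11): star map gives 1.1184; window check 0.6 ≤ 1.1184 < 1.6 is true → IN Λ
[3] lift (2,4): star map gives 1.2297; window check 0.6 ≤ 1.2297 < 1.6 is true → IN Λ
[4] lift (-8,2): star map gives -8.3852; window check 0.6 ≤ -8.3852 < 1.6 is false → out
[5] lift (0,2): star map gives -0.3852; window check 0.6 ≤ -0.3852 < 1.6 is false → out
[6] lift (0,-2): star map gives 0.3852; window check 0.6 ≤ 0.3852 < 1.6 is false → out
[7] lift (1,-5): star map gives 1.9629; window check 0.6 ≤ 1.9629 < 1.6 is false → out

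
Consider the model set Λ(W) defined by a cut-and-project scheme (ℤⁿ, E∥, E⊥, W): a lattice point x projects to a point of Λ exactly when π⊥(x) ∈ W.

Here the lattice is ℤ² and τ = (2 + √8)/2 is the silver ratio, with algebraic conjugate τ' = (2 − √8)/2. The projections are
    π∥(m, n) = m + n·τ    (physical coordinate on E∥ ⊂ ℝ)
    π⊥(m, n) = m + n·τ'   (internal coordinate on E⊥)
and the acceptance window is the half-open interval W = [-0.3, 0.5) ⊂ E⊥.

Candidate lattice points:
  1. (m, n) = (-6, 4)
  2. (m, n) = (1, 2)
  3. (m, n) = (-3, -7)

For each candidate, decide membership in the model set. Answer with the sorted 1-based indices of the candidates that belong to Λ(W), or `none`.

2, 3

Numerically τ ≈ 2.41421 and τ' = −1/τ ≈ -0.41421.
[1] lift (-6,4): star map gives -7.65685; window check -0.3 ≤ -7.65685 < 0.5 is false → out
[2] lift (1,2): star map gives 0.17157; window check -0.3 ≤ 0.17157 < 0.5 is true → IN Λ
[3] lift (-3,-7): star map gives -0.10051; window check -0.3 ≤ -0.10051 < 0.5 is true → IN Λ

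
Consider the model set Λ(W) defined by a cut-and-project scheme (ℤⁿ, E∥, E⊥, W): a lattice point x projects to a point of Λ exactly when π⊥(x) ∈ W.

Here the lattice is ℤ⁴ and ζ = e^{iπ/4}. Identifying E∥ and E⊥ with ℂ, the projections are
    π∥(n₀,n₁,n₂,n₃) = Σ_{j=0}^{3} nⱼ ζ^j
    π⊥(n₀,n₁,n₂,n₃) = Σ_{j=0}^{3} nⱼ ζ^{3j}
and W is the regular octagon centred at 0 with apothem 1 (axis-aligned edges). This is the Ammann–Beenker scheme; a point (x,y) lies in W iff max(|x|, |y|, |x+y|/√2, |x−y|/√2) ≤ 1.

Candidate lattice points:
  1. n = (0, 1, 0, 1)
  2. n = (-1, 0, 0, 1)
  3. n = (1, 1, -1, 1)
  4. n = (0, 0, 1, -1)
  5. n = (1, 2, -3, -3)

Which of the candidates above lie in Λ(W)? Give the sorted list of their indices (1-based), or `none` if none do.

π⊥(n) = n₀ + n₁ζ³ + n₂ζ⁶ + n₃ζ⁹ where ζ = e^{iπ/4}.
#1 (0, 1, 0, 1): internal (0.0000, 1.4142); octagon support 1.4142 vs apothem 1 → ∉ W
#2 (-1, 0, 0, 1): internal (-0.2929, 0.7071); octagon support 0.7071 vs apothem 1 → ∈ W
#3 (1, 1, -1, 1): internal (1.0000, 2.4142); octagon support 2.4142 vs apothem 1 → ∉ W
#4 (0, 0, 1, -1): internal (-0.7071, -1.7071); octagon support 1.7071 vs apothem 1 → ∉ W
#5 (1, 2, -3, -3): internal (-2.5355, 2.2929); octagon support 3.4142 vs apothem 1 → ∉ W

2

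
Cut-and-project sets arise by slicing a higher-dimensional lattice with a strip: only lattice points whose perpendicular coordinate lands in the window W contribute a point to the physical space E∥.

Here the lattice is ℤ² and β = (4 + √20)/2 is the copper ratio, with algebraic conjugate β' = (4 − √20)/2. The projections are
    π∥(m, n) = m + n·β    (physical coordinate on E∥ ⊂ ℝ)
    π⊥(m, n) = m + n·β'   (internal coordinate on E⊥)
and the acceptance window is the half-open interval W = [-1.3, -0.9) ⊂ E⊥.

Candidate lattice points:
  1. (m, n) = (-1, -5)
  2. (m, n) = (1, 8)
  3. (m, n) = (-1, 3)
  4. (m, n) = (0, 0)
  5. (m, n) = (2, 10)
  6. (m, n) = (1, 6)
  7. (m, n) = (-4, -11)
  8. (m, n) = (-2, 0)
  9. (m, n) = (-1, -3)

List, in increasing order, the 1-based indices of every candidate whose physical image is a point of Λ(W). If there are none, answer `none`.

none

β' = (4−√20)/2 ≈ -0.2361.
candidate 1: (m,n)=(-1,-5) → π∥ = -1-5·β ≈ -22.1803, π⊥ = -1-5·β' ≈ 0.1803 ∉ [-1.3, -0.9) ⇒ out
candidate 2: (m,n)=(1,8) → π∥ = 1+8·β ≈ 34.8885, π⊥ = 1+8·β' ≈ -0.8885 ∉ [-1.3, -0.9) ⇒ out
candidate 3: (m,n)=(-1,3) → π∥ = -1+3·β ≈ 11.7082, π⊥ = -1+3·β' ≈ -1.7082 ∉ [-1.3, -0.9) ⇒ out
candidate 4: (m,n)=(0,0) → π∥ = 0+0·β ≈ 0.0000, π⊥ = 0+0·β' ≈ 0.0000 ∉ [-1.3, -0.9) ⇒ out
candidate 5: (m,n)=(2,10) → π∥ = 2+10·β ≈ 44.3607, π⊥ = 2+10·β' ≈ -0.3607 ∉ [-1.3, -0.9) ⇒ out
candidate 6: (m,n)=(1,6) → π∥ = 1+6·β ≈ 26.4164, π⊥ = 1+6·β' ≈ -0.4164 ∉ [-1.3, -0.9) ⇒ out
candidate 7: (m,n)=(-4,-11) → π∥ = -4-11·β ≈ -50.5967, π⊥ = -4-11·β' ≈ -1.4033 ∉ [-1.3, -0.9) ⇒ out
candidate 8: (m,n)=(-2,0) → π∥ = -2+0·β ≈ -2.0000, π⊥ = -2+0·β' ≈ -2.0000 ∉ [-1.3, -0.9) ⇒ out
candidate 9: (m,n)=(-1,-3) → π∥ = -1-3·β ≈ -13.7082, π⊥ = -1-3·β' ≈ -0.2918 ∉ [-1.3, -0.9) ⇒ out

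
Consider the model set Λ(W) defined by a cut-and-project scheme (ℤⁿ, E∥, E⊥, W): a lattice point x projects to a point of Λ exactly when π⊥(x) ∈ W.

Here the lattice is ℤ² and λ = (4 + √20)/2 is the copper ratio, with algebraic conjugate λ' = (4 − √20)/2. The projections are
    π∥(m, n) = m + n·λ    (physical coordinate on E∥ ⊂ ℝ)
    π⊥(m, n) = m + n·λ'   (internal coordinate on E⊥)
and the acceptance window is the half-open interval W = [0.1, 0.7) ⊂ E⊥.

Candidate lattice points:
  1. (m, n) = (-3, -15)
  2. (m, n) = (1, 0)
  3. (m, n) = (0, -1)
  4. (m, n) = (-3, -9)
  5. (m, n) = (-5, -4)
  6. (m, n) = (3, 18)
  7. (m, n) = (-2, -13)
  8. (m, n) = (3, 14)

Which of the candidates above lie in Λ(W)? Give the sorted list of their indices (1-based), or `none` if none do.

Compute λ' = (4−√20)/2 = -0.23607, so π⊥(m,n) = m -0.23607·n.
[1] lift (-3,-15): star map gives 0.54102; window check 0.1 ≤ 0.54102 < 0.7 is true → IN Λ
[2] lift (1,0): star map gives 1.00000; window check 0.1 ≤ 1.00000 < 0.7 is false → out
[3] lift (0,-1): star map gives 0.23607; window check 0.1 ≤ 0.23607 < 0.7 is true → IN Λ
[4] lift (-3,-9): star map gives -0.87539; window check 0.1 ≤ -0.87539 < 0.7 is false → out
[5] lift (-5,-4): star map gives -4.05573; window check 0.1 ≤ -4.05573 < 0.7 is false → out
[6] lift (3,18): star map gives -1.24922; window check 0.1 ≤ -1.24922 < 0.7 is false → out
[7] lift (-2,-13): star map gives 1.06888; window check 0.1 ≤ 1.06888 < 0.7 is false → out
[8] lift (3,14): star map gives -0.30495; window check 0.1 ≤ -0.30495 < 0.7 is false → out

1, 3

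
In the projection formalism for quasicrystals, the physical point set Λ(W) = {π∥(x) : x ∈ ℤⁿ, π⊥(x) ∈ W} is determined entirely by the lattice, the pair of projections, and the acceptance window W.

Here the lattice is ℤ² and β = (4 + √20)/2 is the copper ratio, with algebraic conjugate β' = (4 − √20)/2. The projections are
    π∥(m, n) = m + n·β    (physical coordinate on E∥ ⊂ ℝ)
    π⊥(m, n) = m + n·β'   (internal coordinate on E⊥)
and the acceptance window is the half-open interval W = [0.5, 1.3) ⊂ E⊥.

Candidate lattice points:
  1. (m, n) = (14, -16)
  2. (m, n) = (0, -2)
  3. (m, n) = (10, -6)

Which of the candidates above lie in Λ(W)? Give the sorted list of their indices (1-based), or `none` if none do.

none

Numerically β ≈ 4.2361 and β' = −1/β ≈ -0.2361.
#1 (14,-16): internal coord 14 + (-16)·β' = +17.7771; +17.7771 ∉ [0.5, 1.3) → out
#2 (0,-2): internal coord 0 + (-2)·β' = +0.4721; +0.4721 ∉ [0.5, 1.3) → out
#3 (10,-6): internal coord 10 + (-6)·β' = +11.4164; +11.4164 ∉ [0.5, 1.3) → out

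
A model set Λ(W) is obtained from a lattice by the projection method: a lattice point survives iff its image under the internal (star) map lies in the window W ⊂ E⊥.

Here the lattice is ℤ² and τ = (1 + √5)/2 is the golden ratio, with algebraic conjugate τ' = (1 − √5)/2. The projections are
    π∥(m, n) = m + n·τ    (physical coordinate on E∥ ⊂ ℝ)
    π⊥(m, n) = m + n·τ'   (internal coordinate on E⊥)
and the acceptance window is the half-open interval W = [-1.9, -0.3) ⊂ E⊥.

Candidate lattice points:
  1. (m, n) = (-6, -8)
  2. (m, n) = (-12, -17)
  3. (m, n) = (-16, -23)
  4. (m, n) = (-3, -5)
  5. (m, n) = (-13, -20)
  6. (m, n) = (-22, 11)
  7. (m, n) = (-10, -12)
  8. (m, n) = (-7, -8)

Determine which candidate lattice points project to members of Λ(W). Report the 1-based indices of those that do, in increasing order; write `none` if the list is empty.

1, 2, 3, 5

τ' = (1−√5)/2 ≈ -0.6180.
#1 (-6,-8): internal coord -6 + (-8)·τ' = -1.0557; -1.0557 ∈ [-1.9, -0.3) → IN Λ
#2 (-12,-17): internal coord -12 + (-17)·τ' = -1.4934; -1.4934 ∈ [-1.9, -0.3) → IN Λ
#3 (-16,-23): internal coord -16 + (-23)·τ' = -1.7852; -1.7852 ∈ [-1.9, -0.3) → IN Λ
#4 (-3,-5): internal coord -3 + (-5)·τ' = +0.0902; +0.0902 ∉ [-1.9, -0.3) → out
#5 (-13,-20): internal coord -13 + (-20)·τ' = -0.6393; -0.6393 ∈ [-1.9, -0.3) → IN Λ
#6 (-22,11): internal coord -22 + (11)·τ' = -28.7984; -28.7984 ∉ [-1.9, -0.3) → out
#7 (-10,-12): internal coord -10 + (-12)·τ' = -2.5836; -2.5836 ∉ [-1.9, -0.3) → out
#8 (-7,-8): internal coord -7 + (-8)·τ' = -2.0557; -2.0557 ∉ [-1.9, -0.3) → out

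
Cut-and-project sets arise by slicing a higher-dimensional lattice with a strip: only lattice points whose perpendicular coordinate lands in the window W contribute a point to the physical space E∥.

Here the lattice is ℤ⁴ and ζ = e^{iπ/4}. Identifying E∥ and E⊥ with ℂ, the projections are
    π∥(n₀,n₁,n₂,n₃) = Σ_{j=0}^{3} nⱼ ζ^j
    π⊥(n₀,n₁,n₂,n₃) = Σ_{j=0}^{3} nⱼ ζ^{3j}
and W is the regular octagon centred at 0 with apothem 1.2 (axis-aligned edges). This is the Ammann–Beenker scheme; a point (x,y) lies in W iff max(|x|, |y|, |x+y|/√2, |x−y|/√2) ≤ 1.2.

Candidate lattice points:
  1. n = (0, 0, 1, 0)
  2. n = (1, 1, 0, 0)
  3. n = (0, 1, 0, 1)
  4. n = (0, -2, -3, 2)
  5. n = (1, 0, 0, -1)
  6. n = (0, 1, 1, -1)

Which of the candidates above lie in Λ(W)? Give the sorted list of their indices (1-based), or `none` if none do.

With ζ = e^{iπ/4} the internal vectors are ζ^0,ζ^3,ζ^6,ζ^9.
#1 (0, 0, 1, 0): internal (0.000000, -1.000000); octagon support 1.000000 vs apothem 1.2 → ∈ W
#2 (1, 1, 0, 0): internal (0.292893, 0.707107); octagon support 0.707107 vs apothem 1.2 → ∈ W
#3 (0, 1, 0, 1): internal (0.000000, 1.414214); octagon support 1.414214 vs apothem 1.2 → ∉ W
#4 (0, -2, -3, 2): internal (2.828427, 3.000000); octagon support 4.121320 vs apothem 1.2 → ∉ W
#5 (1, 0, 0, -1): internal (0.292893, -0.707107); octagon support 0.707107 vs apothem 1.2 → ∈ W
#6 (0, 1, 1, -1): internal (-1.414214, -1.000000); octagon support 1.707107 vs apothem 1.2 → ∉ W

1, 2, 5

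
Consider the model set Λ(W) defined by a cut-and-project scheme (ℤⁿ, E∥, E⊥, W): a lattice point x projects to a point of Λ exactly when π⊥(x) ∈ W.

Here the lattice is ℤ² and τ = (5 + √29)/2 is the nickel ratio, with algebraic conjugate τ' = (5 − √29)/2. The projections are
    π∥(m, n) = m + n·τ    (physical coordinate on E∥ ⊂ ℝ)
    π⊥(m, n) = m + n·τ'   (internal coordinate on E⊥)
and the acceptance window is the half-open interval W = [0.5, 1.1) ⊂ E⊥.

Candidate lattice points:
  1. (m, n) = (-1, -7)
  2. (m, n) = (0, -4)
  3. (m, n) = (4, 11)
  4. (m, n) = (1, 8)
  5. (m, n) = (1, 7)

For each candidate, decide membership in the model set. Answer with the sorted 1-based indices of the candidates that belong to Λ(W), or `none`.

2

Numerically τ ≈ 5.19258 and τ' = −1/τ ≈ -0.19258.
candidate 1: (m,n)=(-1,-7) → π∥ = -1-7·τ ≈ -37.34808, π⊥ = -1-7·τ' ≈ 0.34808 ∉ [0.5, 1.1) ⇒ out
candidate 2: (m,n)=(0,-4) → π∥ = 0-4·τ ≈ -20.77033, π⊥ = 0-4·τ' ≈ 0.77033 ∈ [0.5, 1.1) ⇒ IN Λ
candidate 3: (m,n)=(4,11) → π∥ = 4+11·τ ≈ 61.11841, π⊥ = 4+11·τ' ≈ 1.88159 ∉ [0.5, 1.1) ⇒ out
candidate 4: (m,n)=(1,8) → π∥ = 1+8·τ ≈ 42.54066, π⊥ = 1+8·τ' ≈ -0.54066 ∉ [0.5, 1.1) ⇒ out
candidate 5: (m,n)=(1,7) → π∥ = 1+7·τ ≈ 37.34808, π⊥ = 1+7·τ' ≈ -0.34808 ∉ [0.5, 1.1) ⇒ out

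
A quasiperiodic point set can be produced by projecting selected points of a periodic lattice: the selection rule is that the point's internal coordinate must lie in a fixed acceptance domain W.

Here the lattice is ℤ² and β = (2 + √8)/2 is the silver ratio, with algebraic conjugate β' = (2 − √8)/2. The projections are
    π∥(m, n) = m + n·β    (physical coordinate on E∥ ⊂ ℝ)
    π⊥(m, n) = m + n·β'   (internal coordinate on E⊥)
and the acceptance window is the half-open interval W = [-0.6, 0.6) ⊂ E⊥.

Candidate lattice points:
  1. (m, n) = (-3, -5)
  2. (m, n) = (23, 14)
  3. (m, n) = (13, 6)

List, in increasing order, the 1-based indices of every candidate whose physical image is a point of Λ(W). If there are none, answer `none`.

Compute β' = (2−√8)/2 = -0.4142, so π⊥(m,n) = m -0.4142·n.
candidate 1: (m,n)=(-3,-5) → π∥ = -3-5·β ≈ -15.0711, π⊥ = -3-5·β' ≈ -0.9289 ∉ [-0.6, 0.6) ⇒ out
candidate 2: (m,n)=(23,14) → π∥ = 23+14·β ≈ 56.7990, π⊥ = 23+14·β' ≈ 17.2010 ∉ [-0.6, 0.6) ⇒ out
candidate 3: (m,n)=(13,6) → π∥ = 13+6·β ≈ 27.4853, π⊥ = 13+6·β' ≈ 10.5147 ∉ [-0.6, 0.6) ⇒ out

none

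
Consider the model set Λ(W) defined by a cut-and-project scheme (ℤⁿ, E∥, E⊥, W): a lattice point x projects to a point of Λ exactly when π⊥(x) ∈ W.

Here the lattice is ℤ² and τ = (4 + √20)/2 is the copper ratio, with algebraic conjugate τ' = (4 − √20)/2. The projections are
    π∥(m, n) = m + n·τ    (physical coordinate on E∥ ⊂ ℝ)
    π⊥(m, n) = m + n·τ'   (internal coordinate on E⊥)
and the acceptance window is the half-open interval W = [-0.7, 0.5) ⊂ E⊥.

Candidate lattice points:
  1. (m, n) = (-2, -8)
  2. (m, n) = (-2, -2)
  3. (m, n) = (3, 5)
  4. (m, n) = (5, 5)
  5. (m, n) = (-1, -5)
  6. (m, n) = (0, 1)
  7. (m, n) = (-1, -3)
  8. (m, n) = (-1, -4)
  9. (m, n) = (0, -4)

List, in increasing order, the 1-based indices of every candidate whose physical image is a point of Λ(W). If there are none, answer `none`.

1, 5, 6, 7, 8

Compute τ' = (4−√20)/2 = -0.2361, so π⊥(m,n) = m -0.2361·n.
[1] lift (-2,-8): star map gives -0.1115; window check -0.7 ≤ -0.1115 < 0.5 is true → IN Λ
[2] lift (-2,-2): star map gives -1.5279; window check -0.7 ≤ -1.5279 < 0.5 is false → out
[3] lift (3,5): star map gives 1.8197; window check -0.7 ≤ 1.8197 < 0.5 is false → out
[4] lift (5,5): star map gives 3.8197; window check -0.7 ≤ 3.8197 < 0.5 is false → out
[5] lift (-1,-5): star map gives 0.1803; window check -0.7 ≤ 0.1803 < 0.5 is true → IN Λ
[6] lift (0,1): star map gives -0.2361; window check -0.7 ≤ -0.2361 < 0.5 is true → IN Λ
[7] lift (-1,-3): star map gives -0.2918; window check -0.7 ≤ -0.2918 < 0.5 is true → IN Λ
[8] lift (-1,-4): star map gives -0.0557; window check -0.7 ≤ -0.0557 < 0.5 is true → IN Λ
[9] lift (0,-4): star map gives 0.9443; window check -0.7 ≤ 0.9443 < 0.5 is false → out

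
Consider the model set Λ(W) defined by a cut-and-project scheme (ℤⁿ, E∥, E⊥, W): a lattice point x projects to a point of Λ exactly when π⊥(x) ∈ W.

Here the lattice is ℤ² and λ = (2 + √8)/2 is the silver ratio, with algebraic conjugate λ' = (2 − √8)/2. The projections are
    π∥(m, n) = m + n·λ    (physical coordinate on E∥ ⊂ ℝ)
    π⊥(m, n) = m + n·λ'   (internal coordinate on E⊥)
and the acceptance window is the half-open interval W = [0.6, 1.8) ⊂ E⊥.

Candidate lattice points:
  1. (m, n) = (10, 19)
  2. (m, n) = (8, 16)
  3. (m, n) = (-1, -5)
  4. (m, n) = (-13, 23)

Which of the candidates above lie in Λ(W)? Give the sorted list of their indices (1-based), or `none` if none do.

Numerically λ ≈ 2.414214 and λ' = −1/λ ≈ -0.414214.
#1 (10,19): internal coord 10 + (19)·λ' = +2.129942; +2.129942 ∉ [0.6, 1.8) → out
#2 (8,16): internal coord 8 + (16)·λ' = +1.372583; +1.372583 ∈ [0.6, 1.8) → IN Λ
#3 (-1,-5): internal coord -1 + (-5)·λ' = +1.071068; +1.071068 ∈ [0.6, 1.8) → IN Λ
#4 (-13,23): internal coord -13 + (23)·λ' = -22.526912; -22.526912 ∉ [0.6, 1.8) → out

2, 3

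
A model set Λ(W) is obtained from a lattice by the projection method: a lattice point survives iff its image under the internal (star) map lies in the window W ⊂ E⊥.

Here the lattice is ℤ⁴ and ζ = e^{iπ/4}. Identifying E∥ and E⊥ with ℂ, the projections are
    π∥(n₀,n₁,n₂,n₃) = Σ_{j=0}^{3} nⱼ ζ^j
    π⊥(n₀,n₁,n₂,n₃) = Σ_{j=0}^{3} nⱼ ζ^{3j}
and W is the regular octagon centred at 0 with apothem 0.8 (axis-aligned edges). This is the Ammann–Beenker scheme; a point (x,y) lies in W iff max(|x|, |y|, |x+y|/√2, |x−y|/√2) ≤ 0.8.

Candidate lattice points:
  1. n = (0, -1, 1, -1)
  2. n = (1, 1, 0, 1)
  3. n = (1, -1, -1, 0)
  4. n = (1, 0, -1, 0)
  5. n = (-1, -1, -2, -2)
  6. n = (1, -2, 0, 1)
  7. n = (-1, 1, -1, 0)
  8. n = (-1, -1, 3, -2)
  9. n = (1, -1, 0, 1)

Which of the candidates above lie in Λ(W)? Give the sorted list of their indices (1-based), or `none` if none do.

none

π⊥(n) = n₀ + n₁ζ³ + n₂ζ⁶ + n₃ζ⁹ where ζ = e^{iπ/4}.
candidate 1: n = (0, -1, 1, -1) → π⊥ ≈ (+0.000000, -2.414214); max(|x|,|y|,|x±y|/√2) = 2.414214 > 0.8 ⇒ ∉ W
candidate 2: n = (1, 1, 0, 1) → π⊥ ≈ (+1.000000, +1.414214); max(|x|,|y|,|x±y|/√2) = 1.707107 > 0.8 ⇒ ∉ W
candidate 3: n = (1, -1, -1, 0) → π⊥ ≈ (+1.707107, +0.292893); max(|x|,|y|,|x±y|/√2) = 1.707107 > 0.8 ⇒ ∉ W
candidate 4: n = (1, 0, -1, 0) → π⊥ ≈ (+1.000000, +1.000000); max(|x|,|y|,|x±y|/√2) = 1.414214 > 0.8 ⇒ ∉ W
candidate 5: n = (-1, -1, -2, -2) → π⊥ ≈ (-1.707107, -0.121320); max(|x|,|y|,|x±y|/√2) = 1.707107 > 0.8 ⇒ ∉ W
candidate 6: n = (1, -2, 0, 1) → π⊥ ≈ (+3.121320, -0.707107); max(|x|,|y|,|x±y|/√2) = 3.121320 > 0.8 ⇒ ∉ W
candidate 7: n = (-1, 1, -1, 0) → π⊥ ≈ (-1.707107, +1.707107); max(|x|,|y|,|x±y|/√2) = 2.414214 > 0.8 ⇒ ∉ W
candidate 8: n = (-1, -1, 3, -2) → π⊥ ≈ (-1.707107, -5.121320); max(|x|,|y|,|x±y|/√2) = 5.121320 > 0.8 ⇒ ∉ W
candidate 9: n = (1, -1, 0, 1) → π⊥ ≈ (+2.414214, +0.000000); max(|x|,|y|,|x±y|/√2) = 2.414214 > 0.8 ⇒ ∉ W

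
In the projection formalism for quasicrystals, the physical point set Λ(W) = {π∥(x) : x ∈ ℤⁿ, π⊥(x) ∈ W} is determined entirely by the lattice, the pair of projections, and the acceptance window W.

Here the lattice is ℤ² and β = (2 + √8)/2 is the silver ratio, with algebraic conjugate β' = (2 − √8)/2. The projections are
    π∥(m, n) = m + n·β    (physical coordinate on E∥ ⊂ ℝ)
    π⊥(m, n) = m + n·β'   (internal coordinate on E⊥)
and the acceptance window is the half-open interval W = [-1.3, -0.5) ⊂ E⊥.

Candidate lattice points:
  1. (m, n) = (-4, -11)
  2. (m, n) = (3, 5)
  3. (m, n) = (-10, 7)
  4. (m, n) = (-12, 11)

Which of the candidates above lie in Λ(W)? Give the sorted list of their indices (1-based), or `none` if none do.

none

β' = (2−√8)/2 ≈ -0.414214.
[1] lift (-4,-11): star map gives 0.556349; window check -1.3 ≤ 0.556349 < -0.5 is false → out
[2] lift (3,5): star map gives 0.928932; window check -1.3 ≤ 0.928932 < -0.5 is false → out
[3] lift (-10,7): star map gives -12.899495; window check -1.3 ≤ -12.899495 < -0.5 is false → out
[4] lift (-12,11): star map gives -16.556349; window check -1.3 ≤ -16.556349 < -0.5 is false → out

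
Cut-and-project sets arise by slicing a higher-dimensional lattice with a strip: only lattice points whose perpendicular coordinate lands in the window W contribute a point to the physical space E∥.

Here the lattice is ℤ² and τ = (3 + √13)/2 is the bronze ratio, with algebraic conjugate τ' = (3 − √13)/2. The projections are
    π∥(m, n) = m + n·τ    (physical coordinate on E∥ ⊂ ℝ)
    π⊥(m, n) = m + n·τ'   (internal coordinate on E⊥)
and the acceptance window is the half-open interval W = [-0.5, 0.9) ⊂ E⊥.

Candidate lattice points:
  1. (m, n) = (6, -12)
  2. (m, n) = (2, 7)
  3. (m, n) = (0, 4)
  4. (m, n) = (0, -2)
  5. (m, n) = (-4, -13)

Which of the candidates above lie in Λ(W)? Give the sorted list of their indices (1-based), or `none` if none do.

Numerically τ ≈ 3.30278 and τ' = −1/τ ≈ -0.30278.
[1] lift (6,-12): star map gives 9.63331; window check -0.5 ≤ 9.63331 < 0.9 is false → out
[2] lift (2,7): star map gives -0.11943; window check -0.5 ≤ -0.11943 < 0.9 is true → IN Λ
[3] lift (0,4): star map gives -1.21110; window check -0.5 ≤ -1.21110 < 0.9 is false → out
[4] lift (0,-2): star map gives 0.60555; window check -0.5 ≤ 0.60555 < 0.9 is true → IN Λ
[5] lift (-4,-13): star map gives -0.06392; window check -0.5 ≤ -0.06392 < 0.9 is true → IN Λ

2, 4, 5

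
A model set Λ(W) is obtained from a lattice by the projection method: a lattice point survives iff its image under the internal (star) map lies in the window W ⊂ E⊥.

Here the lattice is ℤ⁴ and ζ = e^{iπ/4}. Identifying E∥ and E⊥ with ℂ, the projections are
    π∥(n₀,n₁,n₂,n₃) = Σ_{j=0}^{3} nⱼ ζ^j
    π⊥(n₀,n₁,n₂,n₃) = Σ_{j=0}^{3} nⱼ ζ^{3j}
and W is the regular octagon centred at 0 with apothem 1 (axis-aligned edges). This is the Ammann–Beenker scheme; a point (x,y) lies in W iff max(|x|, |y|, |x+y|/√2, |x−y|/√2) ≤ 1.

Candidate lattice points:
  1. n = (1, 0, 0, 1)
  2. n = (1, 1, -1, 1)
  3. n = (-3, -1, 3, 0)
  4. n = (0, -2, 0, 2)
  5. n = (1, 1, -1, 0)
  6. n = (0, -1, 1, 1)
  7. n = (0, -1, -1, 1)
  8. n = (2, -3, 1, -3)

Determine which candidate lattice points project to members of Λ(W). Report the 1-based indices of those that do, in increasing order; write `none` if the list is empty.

none

Internal map: ζ^{3j} for j=0..3 gives (1,0), (−√2/2,√2/2), (0,−1), (√2/2,√2/2).
candidate 1: n = (1, 0, 0, 1) → π⊥ ≈ (+1.7071, +0.7071); max(|x|,|y|,|x±y|/√2) = 1.7071 > 1 ⇒ ∉ W
candidate 2: n = (1, 1, -1, 1) → π⊥ ≈ (+1.0000, +2.4142); max(|x|,|y|,|x±y|/√2) = 2.4142 > 1 ⇒ ∉ W
candidate 3: n = (-3, -1, 3, 0) → π⊥ ≈ (-2.2929, -3.7071); max(|x|,|y|,|x±y|/√2) = 4.2426 > 1 ⇒ ∉ W
candidate 4: n = (0, -2, 0, 2) → π⊥ ≈ (+2.8284, +0.0000); max(|x|,|y|,|x±y|/√2) = 2.8284 > 1 ⇒ ∉ W
candidate 5: n = (1, 1, -1, 0) → π⊥ ≈ (+0.2929, +1.7071); max(|x|,|y|,|x±y|/√2) = 1.7071 > 1 ⇒ ∉ W
candidate 6: n = (0, -1, 1, 1) → π⊥ ≈ (+1.4142, -1.0000); max(|x|,|y|,|x±y|/√2) = 1.7071 > 1 ⇒ ∉ W
candidate 7: n = (0, -1, -1, 1) → π⊥ ≈ (+1.4142, +1.0000); max(|x|,|y|,|x±y|/√2) = 1.7071 > 1 ⇒ ∉ W
candidate 8: n = (2, -3, 1, -3) → π⊥ ≈ (+2.0000, -5.2426); max(|x|,|y|,|x±y|/√2) = 5.2426 > 1 ⇒ ∉ W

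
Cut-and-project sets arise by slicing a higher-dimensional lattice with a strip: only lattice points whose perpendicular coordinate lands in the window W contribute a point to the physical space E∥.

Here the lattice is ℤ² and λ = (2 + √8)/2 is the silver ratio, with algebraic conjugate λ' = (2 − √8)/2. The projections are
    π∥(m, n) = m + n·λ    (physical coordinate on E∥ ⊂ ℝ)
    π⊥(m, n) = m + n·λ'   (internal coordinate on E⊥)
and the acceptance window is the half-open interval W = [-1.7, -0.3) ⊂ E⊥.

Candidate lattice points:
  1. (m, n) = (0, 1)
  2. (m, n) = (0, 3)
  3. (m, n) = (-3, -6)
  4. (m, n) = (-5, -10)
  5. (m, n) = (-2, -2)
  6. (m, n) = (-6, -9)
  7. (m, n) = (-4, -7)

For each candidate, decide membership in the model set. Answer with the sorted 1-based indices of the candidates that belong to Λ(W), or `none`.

1, 2, 3, 4, 5, 7

Numerically λ ≈ 2.4142 and λ' = −1/λ ≈ -0.4142.
[1] lift (0,1): star map gives -0.4142; window check -1.7 ≤ -0.4142 < -0.3 is true → IN Λ
[2] lift (0,3): star map gives -1.2426; window check -1.7 ≤ -1.2426 < -0.3 is true → IN Λ
[3] lift (-3,-6): star map gives -0.5147; window check -1.7 ≤ -0.5147 < -0.3 is true → IN Λ
[4] lift (-5,-10): star map gives -0.8579; window check -1.7 ≤ -0.8579 < -0.3 is true → IN Λ
[5] lift (-2,-2): star map gives -1.1716; window check -1.7 ≤ -1.1716 < -0.3 is true → IN Λ
[6] lift (-6,-9): star map gives -2.2721; window check -1.7 ≤ -2.2721 < -0.3 is false → out
[7] lift (-4,-7): star map gives -1.1005; window check -1.7 ≤ -1.1005 < -0.3 is true → IN Λ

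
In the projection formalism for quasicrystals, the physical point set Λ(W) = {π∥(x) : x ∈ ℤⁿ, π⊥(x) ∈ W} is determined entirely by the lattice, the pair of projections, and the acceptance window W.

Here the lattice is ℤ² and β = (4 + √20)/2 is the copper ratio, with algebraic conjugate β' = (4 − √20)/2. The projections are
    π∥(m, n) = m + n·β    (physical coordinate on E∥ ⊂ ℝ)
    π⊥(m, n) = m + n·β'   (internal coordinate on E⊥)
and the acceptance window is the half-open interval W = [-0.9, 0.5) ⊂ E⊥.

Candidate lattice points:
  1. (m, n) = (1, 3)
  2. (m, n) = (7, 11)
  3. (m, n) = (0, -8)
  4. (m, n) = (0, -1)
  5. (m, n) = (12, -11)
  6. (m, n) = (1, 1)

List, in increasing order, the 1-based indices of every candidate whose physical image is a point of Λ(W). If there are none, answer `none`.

1, 4

β' = (4−√20)/2 ≈ -0.236068.
#1 (1,3): internal coord 1 + (3)·β' = +0.291796; +0.291796 ∈ [-0.9, 0.5) → IN Λ
#2 (7,11): internal coord 7 + (11)·β' = +4.403252; +4.403252 ∉ [-0.9, 0.5) → out
#3 (0,-8): internal coord 0 + (-8)·β' = +1.888544; +1.888544 ∉ [-0.9, 0.5) → out
#4 (0,-1): internal coord 0 + (-1)·β' = +0.236068; +0.236068 ∈ [-0.9, 0.5) → IN Λ
#5 (12,-11): internal coord 12 + (-11)·β' = +14.596748; +14.596748 ∉ [-0.9, 0.5) → out
#6 (1,1): internal coord 1 + (1)·β' = +0.763932; +0.763932 ∉ [-0.9, 0.5) → out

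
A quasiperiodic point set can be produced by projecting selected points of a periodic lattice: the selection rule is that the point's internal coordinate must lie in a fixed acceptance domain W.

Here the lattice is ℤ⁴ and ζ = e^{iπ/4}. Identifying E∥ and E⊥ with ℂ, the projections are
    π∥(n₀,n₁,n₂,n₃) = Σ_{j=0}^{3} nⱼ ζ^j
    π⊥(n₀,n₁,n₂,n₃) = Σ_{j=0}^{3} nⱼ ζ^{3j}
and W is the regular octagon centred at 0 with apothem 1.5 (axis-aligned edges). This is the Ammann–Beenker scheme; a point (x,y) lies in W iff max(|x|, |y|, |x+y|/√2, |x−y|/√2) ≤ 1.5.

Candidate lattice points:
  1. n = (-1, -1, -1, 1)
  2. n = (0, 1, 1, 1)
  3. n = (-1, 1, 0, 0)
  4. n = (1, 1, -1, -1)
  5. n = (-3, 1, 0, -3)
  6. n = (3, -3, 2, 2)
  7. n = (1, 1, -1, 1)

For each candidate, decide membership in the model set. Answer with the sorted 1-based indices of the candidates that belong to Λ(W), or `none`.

Internal map: ζ^{3j} for j=0..3 gives (1,0), (−√2/2,√2/2), (0,−1), (√2/2,√2/2).
candidate 1: n = (-1, -1, -1, 1) → π⊥ ≈ (+0.414214, +1.000000); max(|x|,|y|,|x±y|/√2) = 1.000000 ≤ 1.5 ⇒ ∈ W
candidate 2: n = (0, 1, 1, 1) → π⊥ ≈ (+0.000000, +0.414214); max(|x|,|y|,|x±y|/√2) = 0.414214 ≤ 1.5 ⇒ ∈ W
candidate 3: n = (-1, 1, 0, 0) → π⊥ ≈ (-1.707107, +0.707107); max(|x|,|y|,|x±y|/√2) = 1.707107 > 1.5 ⇒ ∉ W
candidate 4: n = (1, 1, -1, -1) → π⊥ ≈ (-0.414214, +1.000000); max(|x|,|y|,|x±y|/√2) = 1.000000 ≤ 1.5 ⇒ ∈ W
candidate 5: n = (-3, 1, 0, -3) → π⊥ ≈ (-5.828427, -1.414214); max(|x|,|y|,|x±y|/√2) = 5.828427 > 1.5 ⇒ ∉ W
candidate 6: n = (3, -3, 2, 2) → π⊥ ≈ (+6.535534, -2.707107); max(|x|,|y|,|x±y|/√2) = 6.535534 > 1.5 ⇒ ∉ W
candidate 7: n = (1, 1, -1, 1) → π⊥ ≈ (+1.000000, +2.414214); max(|x|,|y|,|x±y|/√2) = 2.414214 > 1.5 ⇒ ∉ W

1, 2, 4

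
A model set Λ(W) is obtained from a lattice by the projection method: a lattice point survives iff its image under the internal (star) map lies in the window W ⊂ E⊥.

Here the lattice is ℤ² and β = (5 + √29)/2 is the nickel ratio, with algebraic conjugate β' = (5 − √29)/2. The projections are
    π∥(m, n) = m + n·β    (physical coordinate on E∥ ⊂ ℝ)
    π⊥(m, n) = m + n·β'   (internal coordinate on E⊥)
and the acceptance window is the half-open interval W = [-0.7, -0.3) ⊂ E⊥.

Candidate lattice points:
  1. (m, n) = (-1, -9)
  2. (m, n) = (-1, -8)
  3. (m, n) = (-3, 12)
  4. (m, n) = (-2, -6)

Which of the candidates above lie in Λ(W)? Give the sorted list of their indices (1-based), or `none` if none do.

β' = (5−√29)/2 ≈ -0.1926.
#1 (-1,-9): internal coord -1 + (-9)·β' = +0.7332; +0.7332 ∉ [-0.7, -0.3) → out
#2 (-1,-8): internal coord -1 + (-8)·β' = +0.5407; +0.5407 ∉ [-0.7, -0.3) → out
#3 (-3,12): internal coord -3 + (12)·β' = -5.3110; -5.3110 ∉ [-0.7, -0.3) → out
#4 (-2,-6): internal coord -2 + (-6)·β' = -0.8445; -0.8445 ∉ [-0.7, -0.3) → out

none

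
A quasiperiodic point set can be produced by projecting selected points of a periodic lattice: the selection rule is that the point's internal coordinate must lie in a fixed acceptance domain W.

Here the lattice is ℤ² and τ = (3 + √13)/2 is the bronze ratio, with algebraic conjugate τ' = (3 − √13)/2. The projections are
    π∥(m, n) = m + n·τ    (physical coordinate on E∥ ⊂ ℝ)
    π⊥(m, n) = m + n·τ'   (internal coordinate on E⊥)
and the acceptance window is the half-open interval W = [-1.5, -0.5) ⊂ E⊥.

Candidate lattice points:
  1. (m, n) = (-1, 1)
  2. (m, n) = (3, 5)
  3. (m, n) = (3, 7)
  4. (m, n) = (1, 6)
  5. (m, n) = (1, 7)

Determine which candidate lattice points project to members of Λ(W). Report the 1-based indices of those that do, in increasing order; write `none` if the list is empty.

Compute τ' = (3−√13)/2 = -0.302776, so π⊥(m,n) = m -0.302776·n.
[1] lift (-1,1): star map gives -1.302776; window check -1.5 ≤ -1.302776 < -0.5 is true → IN Λ
[2] lift (3,5): star map gives 1.486122; window check -1.5 ≤ 1.486122 < -0.5 is false → out
[3] lift (3,7): star map gives 0.880571; window check -1.5 ≤ 0.880571 < -0.5 is false → out
[4] lift (1,6): star map gives -0.816654; window check -1.5 ≤ -0.816654 < -0.5 is true → IN Λ
[5] lift (1,7): star map gives -1.119429; window check -1.5 ≤ -1.119429 < -0.5 is true → IN Λ

1, 4, 5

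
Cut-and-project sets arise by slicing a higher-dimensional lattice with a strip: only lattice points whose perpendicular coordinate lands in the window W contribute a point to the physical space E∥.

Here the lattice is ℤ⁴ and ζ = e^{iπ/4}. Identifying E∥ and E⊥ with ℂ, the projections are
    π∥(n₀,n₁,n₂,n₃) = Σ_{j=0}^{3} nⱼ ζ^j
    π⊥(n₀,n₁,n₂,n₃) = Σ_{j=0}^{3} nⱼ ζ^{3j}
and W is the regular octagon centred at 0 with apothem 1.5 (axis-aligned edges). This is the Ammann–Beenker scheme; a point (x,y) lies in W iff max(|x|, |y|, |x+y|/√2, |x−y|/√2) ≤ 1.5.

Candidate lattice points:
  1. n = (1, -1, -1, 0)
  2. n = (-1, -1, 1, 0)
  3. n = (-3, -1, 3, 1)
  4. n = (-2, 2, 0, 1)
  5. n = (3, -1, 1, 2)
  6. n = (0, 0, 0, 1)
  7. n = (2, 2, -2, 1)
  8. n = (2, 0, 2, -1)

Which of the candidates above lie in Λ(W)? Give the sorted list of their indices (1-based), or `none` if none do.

With ζ = e^{iπ/4} the internal vectors are ζ^0,ζ^3,ζ^6,ζ^9.
#1 (1, -1, -1, 0): internal (1.707107, 0.292893); octagon support 1.707107 vs apothem 1.5 → ∉ W
#2 (-1, -1, 1, 0): internal (-0.292893, -1.707107); octagon support 1.707107 vs apothem 1.5 → ∉ W
#3 (-3, -1, 3, 1): internal (-1.585786, -3.000000); octagon support 3.242641 vs apothem 1.5 → ∉ W
#4 (-2, 2, 0, 1): internal (-2.707107, 2.121320); octagon support 3.414214 vs apothem 1.5 → ∉ W
#5 (3, -1, 1, 2): internal (5.121320, -0.292893); octagon support 5.121320 vs apothem 1.5 → ∉ W
#6 (0, 0, 0, 1): internal (0.707107, 0.707107); octagon support 1.000000 vs apothem 1.5 → ∈ W
#7 (2, 2, -2, 1): internal (1.292893, 4.121320); octagon support 4.121320 vs apothem 1.5 → ∉ W
#8 (2, 0, 2, -1): internal (1.292893, -2.707107); octagon support 2.828427 vs apothem 1.5 → ∉ W

6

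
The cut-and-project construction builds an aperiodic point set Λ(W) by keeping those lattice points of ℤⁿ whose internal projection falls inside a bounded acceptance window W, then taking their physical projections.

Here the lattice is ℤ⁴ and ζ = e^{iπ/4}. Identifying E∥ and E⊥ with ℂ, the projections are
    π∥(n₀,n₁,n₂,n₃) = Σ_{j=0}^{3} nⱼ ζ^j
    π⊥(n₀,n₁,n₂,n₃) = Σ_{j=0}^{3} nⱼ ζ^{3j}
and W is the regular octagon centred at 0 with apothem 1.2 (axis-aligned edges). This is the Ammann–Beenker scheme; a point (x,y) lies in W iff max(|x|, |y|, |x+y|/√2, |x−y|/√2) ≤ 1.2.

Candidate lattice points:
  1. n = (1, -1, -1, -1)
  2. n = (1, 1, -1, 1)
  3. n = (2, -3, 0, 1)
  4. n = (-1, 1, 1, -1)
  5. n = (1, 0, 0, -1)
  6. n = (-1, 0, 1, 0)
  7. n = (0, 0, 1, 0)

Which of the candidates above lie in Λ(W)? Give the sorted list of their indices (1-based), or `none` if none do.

1, 5, 7

With ζ = e^{iπ/4} the internal vectors are ζ^0,ζ^3,ζ^6,ζ^9.
candidate 1: n = (1, -1, -1, -1) → π⊥ ≈ (+1.0000, -0.4142); max(|x|,|y|,|x±y|/√2) = 1.0000 ≤ 1.2 ⇒ ∈ W
candidate 2: n = (1, 1, -1, 1) → π⊥ ≈ (+1.0000, +2.4142); max(|x|,|y|,|x±y|/√2) = 2.4142 > 1.2 ⇒ ∉ W
candidate 3: n = (2, -3, 0, 1) → π⊥ ≈ (+4.8284, -1.4142); max(|x|,|y|,|x±y|/√2) = 4.8284 > 1.2 ⇒ ∉ W
candidate 4: n = (-1, 1, 1, -1) → π⊥ ≈ (-2.4142, -1.0000); max(|x|,|y|,|x±y|/√2) = 2.4142 > 1.2 ⇒ ∉ W
candidate 5: n = (1, 0, 0, -1) → π⊥ ≈ (+0.2929, -0.7071); max(|x|,|y|,|x±y|/√2) = 0.7071 ≤ 1.2 ⇒ ∈ W
candidate 6: n = (-1, 0, 1, 0) → π⊥ ≈ (-1.0000, -1.0000); max(|x|,|y|,|x±y|/√2) = 1.4142 > 1.2 ⇒ ∉ W
candidate 7: n = (0, 0, 1, 0) → π⊥ ≈ (+0.0000, -1.0000); max(|x|,|y|,|x±y|/√2) = 1.0000 ≤ 1.2 ⇒ ∈ W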